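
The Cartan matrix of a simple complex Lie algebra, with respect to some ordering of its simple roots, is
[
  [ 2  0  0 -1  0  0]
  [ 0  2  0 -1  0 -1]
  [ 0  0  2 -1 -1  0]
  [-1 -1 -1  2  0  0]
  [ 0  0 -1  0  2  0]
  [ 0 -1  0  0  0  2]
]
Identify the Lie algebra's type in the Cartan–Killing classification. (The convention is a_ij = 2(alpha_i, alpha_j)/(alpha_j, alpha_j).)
The matrix has rank 6 with 2's on the diagonal. Reading the off-diagonal entries as Dynkin edges (a single edge where a_ij = a_ji = -1; a double or triple edge where a_ij * a_ji = 2 or 3), the diagram is a chain of 5 nodes with one extra node attached to the third node from one end (E_6). One simple-root ordering that puts it in standard form is (alpha_5, alpha_1, alpha_3, alpha_4, alpha_2, alpha_6). So the algebra is type E_6.

E_6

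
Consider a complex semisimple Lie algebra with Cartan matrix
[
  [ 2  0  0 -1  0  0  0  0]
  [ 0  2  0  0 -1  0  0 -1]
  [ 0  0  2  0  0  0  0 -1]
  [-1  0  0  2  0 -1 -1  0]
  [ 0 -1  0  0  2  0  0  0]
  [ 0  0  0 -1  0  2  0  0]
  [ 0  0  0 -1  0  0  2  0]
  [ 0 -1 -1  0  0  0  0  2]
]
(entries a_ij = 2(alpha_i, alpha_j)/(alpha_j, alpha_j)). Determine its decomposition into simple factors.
The diagram associated to this matrix has two connected components: the simple roots {alpha_2, alpha_3, alpha_5, alpha_8} form a chain of 4 nodes with single edges (A_4), and {alpha_1, alpha_4, alpha_6, alpha_7} form a chain of 2 nodes with a fork of two nodes at one end (D_4). A semisimple Lie algebra decomposes uniquely as the direct sum of simple ideals, one per connected component of its Dynkin diagram, so g ≅ A_4 ⊕ D_4 (dimension 24 + 28 = 52).

A4 ⊕ D4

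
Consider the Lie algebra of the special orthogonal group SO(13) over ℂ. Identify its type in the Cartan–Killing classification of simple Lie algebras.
B_6 (so(13))

This is so(13) with 13 odd, which has dimension 13(13-1)/2 = 78 and rank (13-1)/2 = 6. In the classification of classical Lie algebras, the orthogonal algebra so(2n+1) in an odd number of variables has type B_n; here n = 6, so the Dynkin diagram is a chain of 6 nodes with a double edge at one end; the terminal node there is the unique short simple root (B_6). Hence the type is B_6.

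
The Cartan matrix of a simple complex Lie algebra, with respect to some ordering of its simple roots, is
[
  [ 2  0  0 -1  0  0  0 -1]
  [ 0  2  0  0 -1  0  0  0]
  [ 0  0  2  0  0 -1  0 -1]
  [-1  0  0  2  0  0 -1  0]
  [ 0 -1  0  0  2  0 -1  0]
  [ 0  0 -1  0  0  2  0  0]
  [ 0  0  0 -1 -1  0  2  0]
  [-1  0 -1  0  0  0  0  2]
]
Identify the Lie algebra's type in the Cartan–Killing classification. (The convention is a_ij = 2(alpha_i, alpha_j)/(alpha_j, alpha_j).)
The matrix has rank 8 with 2's on the diagonal. Reading the off-diagonal entries as Dynkin edges (a single edge where a_ij = a_ji = -1; a double or triple edge where a_ij * a_ji = 2 or 3), the diagram is a chain of 8 nodes with single edges (A_8). One simple-root ordering that puts it in standard form is (alpha_2, alpha_5, alpha_7, alpha_4, alpha_1, alpha_8, alpha_3, alpha_6). So the algebra is type A_8, i.e. sl(9).

A8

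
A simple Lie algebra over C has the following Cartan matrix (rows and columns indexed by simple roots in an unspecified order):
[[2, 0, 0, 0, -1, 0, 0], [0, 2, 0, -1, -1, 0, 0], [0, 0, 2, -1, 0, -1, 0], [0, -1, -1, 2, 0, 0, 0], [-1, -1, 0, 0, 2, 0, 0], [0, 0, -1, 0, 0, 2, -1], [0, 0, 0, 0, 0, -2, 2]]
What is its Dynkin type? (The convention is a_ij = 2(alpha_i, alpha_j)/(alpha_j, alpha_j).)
type C_7

The matrix has rank 7 with 2's on the diagonal. Reading the off-diagonal entries as Dynkin edges (a single edge where a_ij = a_ji = -1; a double or triple edge where a_ij * a_ji = 2 or 3), the diagram is a chain of 7 nodes with a double edge at one end; the terminal node there is the unique long simple root (C_7). One simple-root ordering that puts it in standard form is (alpha_1, alpha_5, alpha_2, alpha_4, alpha_3, alpha_6, alpha_7). So the algebra is type C_7, i.e. sp(14).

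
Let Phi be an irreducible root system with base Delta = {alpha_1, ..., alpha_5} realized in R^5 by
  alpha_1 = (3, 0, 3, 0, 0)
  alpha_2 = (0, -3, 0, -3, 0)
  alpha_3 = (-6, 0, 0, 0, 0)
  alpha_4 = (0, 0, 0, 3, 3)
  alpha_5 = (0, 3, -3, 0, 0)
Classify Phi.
Compute the Cartan integers a_ij = 2(alpha_i, alpha_j)/(alpha_j, alpha_j); the resulting 5x5 Cartan matrix is
[[2, 0, -1, 0, -1], [0, 2, 0, -1, -1], [-2, 0, 2, 0, 0], [0, -1, 0, 2, 0], [-1, -1, 0, 0, 2]].
The roots have two lengths (squared-length ratio 2:1); the short ones are alpha_{1,2,4,5}. The associated Dynkin diagram is a chain of 5 nodes with a double edge at one end; the terminal node there is the unique long simple root (C_5), so the type is C_5 (the algebra sp(10)).

C_5 (sp(10))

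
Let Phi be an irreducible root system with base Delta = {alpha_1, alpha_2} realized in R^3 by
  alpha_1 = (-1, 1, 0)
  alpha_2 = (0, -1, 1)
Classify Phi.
Compute the Cartan integers a_ij = 2(alpha_i, alpha_j)/(alpha_j, alpha_j); the resulting 2x2 Cartan matrix is
[[2, -1], [-1, 2]].
All simple roots have the same length, so the diagram is simply laced. The associated Dynkin diagram is a chain of 2 nodes with single edges (A_2), so the type is A_2 (the algebra sl(3)).

type A_2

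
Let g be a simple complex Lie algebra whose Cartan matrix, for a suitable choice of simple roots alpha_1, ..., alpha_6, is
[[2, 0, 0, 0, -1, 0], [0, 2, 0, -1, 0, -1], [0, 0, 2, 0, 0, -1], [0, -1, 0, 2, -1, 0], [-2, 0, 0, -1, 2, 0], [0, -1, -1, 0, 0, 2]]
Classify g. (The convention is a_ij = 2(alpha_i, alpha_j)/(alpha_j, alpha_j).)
The matrix has rank 6 with 2's on the diagonal. Reading the off-diagonal entries as Dynkin edges (a single edge where a_ij = a_ji = -1; a double or triple edge where a_ij * a_ji = 2 or 3), the diagram is a chain of 6 nodes with a double edge at one end; the terminal node there is the unique short simple root (B_6). One simple-root ordering that puts it in standard form is (alpha_3, alpha_6, alpha_2, alpha_4, alpha_5, alpha_1). So the algebra is type B_6, i.e. so(13).

B_6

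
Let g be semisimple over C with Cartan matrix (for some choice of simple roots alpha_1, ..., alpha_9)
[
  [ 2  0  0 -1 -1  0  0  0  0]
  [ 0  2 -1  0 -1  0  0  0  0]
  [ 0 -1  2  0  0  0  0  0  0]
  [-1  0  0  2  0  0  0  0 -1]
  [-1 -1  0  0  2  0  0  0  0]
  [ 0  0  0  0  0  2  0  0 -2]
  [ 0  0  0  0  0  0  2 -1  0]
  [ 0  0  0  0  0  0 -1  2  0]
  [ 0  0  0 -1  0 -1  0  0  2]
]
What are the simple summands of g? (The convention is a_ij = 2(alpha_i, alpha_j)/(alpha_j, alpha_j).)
The diagram associated to this matrix has two connected components: the simple roots {alpha_7, alpha_8} form a chain of 2 nodes with single edges (A_2), and {alpha_1, alpha_2, alpha_3, alpha_4, alpha_5, alpha_6, alpha_9} form a chain of 7 nodes with a double edge at one end; the terminal node there is the unique long simple root (C_7). A semisimple Lie algebra decomposes uniquely as the direct sum of simple ideals, one per connected component of its Dynkin diagram, so g ≅ A_2 ⊕ C_7 (dimension 8 + 105 = 113).

A2 ⊕ C7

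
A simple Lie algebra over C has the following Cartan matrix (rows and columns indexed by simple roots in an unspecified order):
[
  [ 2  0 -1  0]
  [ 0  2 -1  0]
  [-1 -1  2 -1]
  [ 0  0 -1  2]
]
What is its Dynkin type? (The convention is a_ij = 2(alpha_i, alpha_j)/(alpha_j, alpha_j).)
D_4

The matrix has rank 4 with 2's on the diagonal. Reading the off-diagonal entries as Dynkin edges (a single edge where a_ij = a_ji = -1; a double or triple edge where a_ij * a_ji = 2 or 3), the diagram is a chain of 2 nodes with a fork of two nodes at one end (D_4). One simple-root ordering that puts it in standard form is (alpha_1, alpha_3, alpha_2, alpha_4). So the algebra is type D_4, i.e. so(8).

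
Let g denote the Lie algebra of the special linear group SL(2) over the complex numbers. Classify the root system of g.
This is sl(2), which has dimension 2^2 - 1 = 3 and rank 2 - 1 = 1 (a Cartan subalgebra is the diagonal traceless matrices). In the classification of classical Lie algebras, the special linear algebra sl(n+1) has type A_n; here n = 1, so the Dynkin diagram is a chain of 1 nodes with single edges (A_1). Hence the type is A_1.

A_1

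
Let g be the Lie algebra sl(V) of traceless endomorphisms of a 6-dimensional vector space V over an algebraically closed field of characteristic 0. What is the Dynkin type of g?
A_5

This is sl(6), which has dimension 6^2 - 1 = 35 and rank 6 - 1 = 5 (a Cartan subalgebra is the diagonal traceless matrices). In the classification of classical Lie algebras, the special linear algebra sl(n+1) has type A_n; here n = 5, so the Dynkin diagram is a chain of 5 nodes with single edges (A_5). Hence the type is A_5.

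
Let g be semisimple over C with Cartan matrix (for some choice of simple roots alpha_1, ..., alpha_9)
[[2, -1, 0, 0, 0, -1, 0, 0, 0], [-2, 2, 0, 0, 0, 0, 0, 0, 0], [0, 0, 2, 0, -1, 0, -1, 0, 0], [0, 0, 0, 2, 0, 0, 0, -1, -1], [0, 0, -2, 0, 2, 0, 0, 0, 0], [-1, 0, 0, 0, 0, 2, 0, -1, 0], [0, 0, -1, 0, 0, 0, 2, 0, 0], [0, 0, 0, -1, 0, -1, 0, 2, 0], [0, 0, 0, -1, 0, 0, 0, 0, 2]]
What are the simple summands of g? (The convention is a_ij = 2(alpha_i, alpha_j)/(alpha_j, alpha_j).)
C_3 (sp(6)) ⊕ C_6 (sp(12))

The diagram associated to this matrix has two connected components: the simple roots {alpha_3, alpha_5, alpha_7} form a chain of 3 nodes with a double edge at one end; the terminal node there is the unique long simple root (C_3), and {alpha_1, alpha_2, alpha_4, alpha_6, alpha_8, alpha_9} form a chain of 6 nodes with a double edge at one end; the terminal node there is the unique long simple root (C_6). A semisimple Lie algebra decomposes uniquely as the direct sum of simple ideals, one per connected component of its Dynkin diagram, so g ≅ C_3 ⊕ C_6 (dimension 21 + 78 = 99).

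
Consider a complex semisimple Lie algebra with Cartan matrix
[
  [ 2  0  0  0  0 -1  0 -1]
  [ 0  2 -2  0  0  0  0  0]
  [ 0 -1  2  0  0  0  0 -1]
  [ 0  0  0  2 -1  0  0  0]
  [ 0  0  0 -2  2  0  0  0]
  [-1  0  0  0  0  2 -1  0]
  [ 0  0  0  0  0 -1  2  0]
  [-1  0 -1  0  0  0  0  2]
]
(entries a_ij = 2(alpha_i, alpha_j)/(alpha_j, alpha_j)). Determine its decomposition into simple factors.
B_2 ⊕ C_6

The diagram associated to this matrix has two connected components: the simple roots {alpha_4, alpha_5} form a chain of 2 nodes with a double edge at one end; the terminal node there is the unique short simple root (B_2), and {alpha_1, alpha_2, alpha_3, alpha_6, alpha_7, alpha_8} form a chain of 6 nodes with a double edge at one end; the terminal node there is the unique long simple root (C_6). A semisimple Lie algebra decomposes uniquely as the direct sum of simple ideals, one per connected component of its Dynkin diagram, so g ≅ B_2 ⊕ C_6 (dimension 10 + 78 = 88).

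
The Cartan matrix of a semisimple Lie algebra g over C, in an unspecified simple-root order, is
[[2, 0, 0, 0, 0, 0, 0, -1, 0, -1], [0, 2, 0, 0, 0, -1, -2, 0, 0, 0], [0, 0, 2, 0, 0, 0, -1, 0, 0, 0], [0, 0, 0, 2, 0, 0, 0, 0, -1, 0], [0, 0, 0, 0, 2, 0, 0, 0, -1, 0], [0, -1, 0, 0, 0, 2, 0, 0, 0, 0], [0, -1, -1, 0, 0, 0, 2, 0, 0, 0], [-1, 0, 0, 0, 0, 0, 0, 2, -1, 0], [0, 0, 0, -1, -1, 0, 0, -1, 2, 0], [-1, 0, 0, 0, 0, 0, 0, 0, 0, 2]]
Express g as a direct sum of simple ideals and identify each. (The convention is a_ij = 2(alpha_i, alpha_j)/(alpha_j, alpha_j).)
The diagram associated to this matrix has two connected components: the simple roots {alpha_1, alpha_4, alpha_5, alpha_8, alpha_9, alpha_10} form a chain of 4 nodes with a fork of two nodes at one end (D_6), and {alpha_2, alpha_3, alpha_6, alpha_7} form a chain of 4 nodes with a double edge between the middle two (F_4). A semisimple Lie algebra decomposes uniquely as the direct sum of simple ideals, one per connected component of its Dynkin diagram, so g ≅ D_6 ⊕ F_4 (dimension 66 + 52 = 118).

D6 ⊕ F4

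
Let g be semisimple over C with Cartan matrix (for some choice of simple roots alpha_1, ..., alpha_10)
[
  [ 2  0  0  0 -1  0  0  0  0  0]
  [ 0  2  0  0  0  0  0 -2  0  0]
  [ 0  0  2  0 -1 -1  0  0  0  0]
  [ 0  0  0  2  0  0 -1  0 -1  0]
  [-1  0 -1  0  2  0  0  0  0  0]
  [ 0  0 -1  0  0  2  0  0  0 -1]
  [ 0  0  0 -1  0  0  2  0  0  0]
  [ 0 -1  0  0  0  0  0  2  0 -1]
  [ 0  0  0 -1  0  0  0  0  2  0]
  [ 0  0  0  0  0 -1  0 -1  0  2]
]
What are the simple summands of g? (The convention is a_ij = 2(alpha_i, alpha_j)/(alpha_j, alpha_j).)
The diagram associated to this matrix has two connected components: the simple roots {alpha_4, alpha_7, alpha_9} form a chain of 3 nodes with single edges (A_3), and {alpha_1, alpha_2, alpha_3, alpha_5, alpha_6, alpha_8, alpha_10} form a chain of 7 nodes with a double edge at one end; the terminal node there is the unique long simple root (C_7). A semisimple Lie algebra decomposes uniquely as the direct sum of simple ideals, one per connected component of its Dynkin diagram, so g ≅ A_3 ⊕ C_7 (dimension 15 + 105 = 120).

A3 ⊕ C7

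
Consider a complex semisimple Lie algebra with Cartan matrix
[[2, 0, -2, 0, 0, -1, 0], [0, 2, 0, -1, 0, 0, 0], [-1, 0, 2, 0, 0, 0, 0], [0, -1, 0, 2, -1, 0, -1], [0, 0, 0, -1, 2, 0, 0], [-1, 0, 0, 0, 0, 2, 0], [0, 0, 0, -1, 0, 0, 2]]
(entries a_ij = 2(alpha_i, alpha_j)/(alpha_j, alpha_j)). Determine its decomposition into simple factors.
The diagram associated to this matrix has two connected components: the simple roots {alpha_1, alpha_3, alpha_6} form a chain of 3 nodes with a double edge at one end; the terminal node there is the unique short simple root (B_3), and {alpha_2, alpha_4, alpha_5, alpha_7} form a chain of 2 nodes with a fork of two nodes at one end (D_4). A semisimple Lie algebra decomposes uniquely as the direct sum of simple ideals, one per connected component of its Dynkin diagram, so g ≅ B_3 ⊕ D_4 (dimension 21 + 28 = 49).

B_3 ⊕ D_4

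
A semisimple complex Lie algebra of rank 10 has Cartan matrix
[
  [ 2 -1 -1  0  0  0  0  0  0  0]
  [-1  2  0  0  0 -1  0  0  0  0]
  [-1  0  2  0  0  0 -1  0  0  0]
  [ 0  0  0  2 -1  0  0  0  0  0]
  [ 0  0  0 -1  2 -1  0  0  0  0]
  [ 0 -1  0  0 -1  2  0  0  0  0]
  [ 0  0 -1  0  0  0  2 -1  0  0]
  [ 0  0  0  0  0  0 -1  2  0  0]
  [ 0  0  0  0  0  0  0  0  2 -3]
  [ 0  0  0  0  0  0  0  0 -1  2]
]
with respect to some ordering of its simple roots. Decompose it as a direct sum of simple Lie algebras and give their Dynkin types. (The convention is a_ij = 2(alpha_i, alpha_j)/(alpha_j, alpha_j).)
The diagram associated to this matrix has two connected components: the simple roots {alpha_1, alpha_2, alpha_3, alpha_4, alpha_5, alpha_6, alpha_7, alpha_8} form a chain of 8 nodes with single edges (A_8), and {alpha_9, alpha_10} form two nodes joined by a triple edge (G_2). A semisimple Lie algebra decomposes uniquely as the direct sum of simple ideals, one per connected component of its Dynkin diagram, so g ≅ A_8 ⊕ G_2 (dimension 80 + 14 = 94).

A_8 (sl(9)) ⊕ G_2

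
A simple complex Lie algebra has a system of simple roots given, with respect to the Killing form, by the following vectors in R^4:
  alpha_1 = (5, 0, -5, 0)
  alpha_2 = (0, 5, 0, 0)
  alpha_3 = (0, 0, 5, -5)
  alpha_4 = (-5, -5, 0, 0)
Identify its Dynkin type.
Compute the Cartan integers a_ij = 2(alpha_i, alpha_j)/(alpha_j, alpha_j); the resulting 4x4 Cartan matrix is
[[2, 0, -1, -1], [0, 2, 0, -1], [-1, 0, 2, 0], [-1, -2, 0, 2]].
The roots have two lengths (squared-length ratio 2:1); the short ones are alpha_{2}. The associated Dynkin diagram is a chain of 4 nodes with a double edge at one end; the terminal node there is the unique short simple root (B_4), so the type is B_4 (the algebra so(9)).

B_4 (so(9))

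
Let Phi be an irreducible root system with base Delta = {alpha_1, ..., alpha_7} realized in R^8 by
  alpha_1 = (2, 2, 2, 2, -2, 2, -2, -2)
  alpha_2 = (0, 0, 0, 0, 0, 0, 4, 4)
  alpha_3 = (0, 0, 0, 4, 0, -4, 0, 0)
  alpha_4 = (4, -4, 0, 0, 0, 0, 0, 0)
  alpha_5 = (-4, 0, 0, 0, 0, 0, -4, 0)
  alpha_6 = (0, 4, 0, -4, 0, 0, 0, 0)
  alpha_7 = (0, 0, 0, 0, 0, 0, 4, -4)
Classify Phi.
Compute the Cartan integers a_ij = 2(alpha_i, alpha_j)/(alpha_j, alpha_j); the resulting 7x7 Cartan matrix is
[[2, -1, 0, 0, 0, 0, 0], [-1, 2, 0, 0, -1, 0, 0], [0, 0, 2, 0, 0, -1, 0], [0, 0, 0, 2, -1, -1, 0], [0, -1, 0, -1, 2, 0, -1], [0, 0, -1, -1, 0, 2, 0], [0, 0, 0, 0, -1, 0, 2]].
All simple roots have the same length, so the diagram is simply laced. The associated Dynkin diagram is a chain of 6 nodes with one extra node attached to the third node from one end (E_7), so the type is E_7.

E7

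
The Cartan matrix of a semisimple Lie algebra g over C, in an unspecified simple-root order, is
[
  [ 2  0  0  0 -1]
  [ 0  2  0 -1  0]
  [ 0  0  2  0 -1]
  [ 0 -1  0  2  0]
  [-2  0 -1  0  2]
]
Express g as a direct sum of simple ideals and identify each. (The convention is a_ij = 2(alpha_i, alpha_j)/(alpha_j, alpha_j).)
The diagram associated to this matrix has two connected components: the simple roots {alpha_2, alpha_4} form a chain of 2 nodes with single edges (A_2), and {alpha_1, alpha_3, alpha_5} form a chain of 3 nodes with a double edge at one end; the terminal node there is the unique short simple root (B_3). A semisimple Lie algebra decomposes uniquely as the direct sum of simple ideals, one per connected component of its Dynkin diagram, so g ≅ A_2 ⊕ B_3 (dimension 8 + 21 = 29).

A_2 ⊕ B_3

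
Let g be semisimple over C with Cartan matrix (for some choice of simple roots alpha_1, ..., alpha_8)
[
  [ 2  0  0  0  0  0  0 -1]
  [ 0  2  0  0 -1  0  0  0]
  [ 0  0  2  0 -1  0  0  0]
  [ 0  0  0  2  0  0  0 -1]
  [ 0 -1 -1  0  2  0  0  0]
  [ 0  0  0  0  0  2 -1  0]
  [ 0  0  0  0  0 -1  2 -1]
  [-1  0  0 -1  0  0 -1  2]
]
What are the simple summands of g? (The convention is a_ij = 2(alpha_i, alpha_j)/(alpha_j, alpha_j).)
type A_3 + type D_5

The diagram associated to this matrix has two connected components: the simple roots {alpha_2, alpha_3, alpha_5} form a chain of 3 nodes with single edges (A_3), and {alpha_1, alpha_4, alpha_6, alpha_7, alpha_8} form a chain of 3 nodes with a fork of two nodes at one end (D_5). A semisimple Lie algebra decomposes uniquely as the direct sum of simple ideals, one per connected component of its Dynkin diagram, so g ≅ A_3 ⊕ D_5 (dimension 15 + 45 = 60).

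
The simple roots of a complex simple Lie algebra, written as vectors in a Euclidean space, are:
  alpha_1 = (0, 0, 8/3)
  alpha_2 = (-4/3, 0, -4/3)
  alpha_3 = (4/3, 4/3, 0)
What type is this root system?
C_3 (sp(6))

Compute the Cartan integers a_ij = 2(alpha_i, alpha_j)/(alpha_j, alpha_j); the resulting 3x3 Cartan matrix is
[[2, -2, 0], [-1, 2, -1], [0, -1, 2]].
The roots have two lengths (squared-length ratio 2:1); the short ones are alpha_{2,3}. The associated Dynkin diagram is a chain of 3 nodes with a double edge at one end; the terminal node there is the unique long simple root (C_3), so the type is C_3 (the algebra sp(6)).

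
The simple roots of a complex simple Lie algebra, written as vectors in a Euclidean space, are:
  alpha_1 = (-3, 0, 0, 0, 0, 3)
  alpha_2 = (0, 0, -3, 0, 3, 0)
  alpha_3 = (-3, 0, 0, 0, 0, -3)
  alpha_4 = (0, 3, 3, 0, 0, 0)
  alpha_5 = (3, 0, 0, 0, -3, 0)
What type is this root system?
D_5

Compute the Cartan integers a_ij = 2(alpha_i, alpha_j)/(alpha_j, alpha_j); the resulting 5x5 Cartan matrix is
[[2, 0, 0, 0, -1], [0, 2, 0, -1, -1], [0, 0, 2, 0, -1], [0, -1, 0, 2, 0], [-1, -1, -1, 0, 2]].
All simple roots have the same length, so the diagram is simply laced. The associated Dynkin diagram is a chain of 3 nodes with a fork of two nodes at one end (D_5), so the type is D_5 (the algebra so(10)).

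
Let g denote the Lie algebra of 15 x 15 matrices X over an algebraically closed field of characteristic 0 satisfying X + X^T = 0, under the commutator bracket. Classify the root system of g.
type B_7

This is so(15) with 15 odd, which has dimension 15(15-1)/2 = 105 and rank (15-1)/2 = 7. In the classification of classical Lie algebras, the orthogonal algebra so(2n+1) in an odd number of variables has type B_n; here n = 7, so the Dynkin diagram is a chain of 7 nodes with a double edge at one end; the terminal node there is the unique short simple root (B_7). Hence the type is B_7.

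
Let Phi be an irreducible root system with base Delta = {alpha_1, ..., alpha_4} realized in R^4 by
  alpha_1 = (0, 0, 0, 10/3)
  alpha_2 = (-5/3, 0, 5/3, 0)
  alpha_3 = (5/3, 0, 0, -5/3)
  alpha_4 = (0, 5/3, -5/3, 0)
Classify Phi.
type C_4

Compute the Cartan integers a_ij = 2(alpha_i, alpha_j)/(alpha_j, alpha_j); the resulting 4x4 Cartan matrix is
[[2, 0, -2, 0], [0, 2, -1, -1], [-1, -1, 2, 0], [0, -1, 0, 2]].
The roots have two lengths (squared-length ratio 2:1); the short ones are alpha_{2,3,4}. The associated Dynkin diagram is a chain of 4 nodes with a double edge at one end; the terminal node there is the unique long simple root (C_4), so the type is C_4 (the algebra sp(8)).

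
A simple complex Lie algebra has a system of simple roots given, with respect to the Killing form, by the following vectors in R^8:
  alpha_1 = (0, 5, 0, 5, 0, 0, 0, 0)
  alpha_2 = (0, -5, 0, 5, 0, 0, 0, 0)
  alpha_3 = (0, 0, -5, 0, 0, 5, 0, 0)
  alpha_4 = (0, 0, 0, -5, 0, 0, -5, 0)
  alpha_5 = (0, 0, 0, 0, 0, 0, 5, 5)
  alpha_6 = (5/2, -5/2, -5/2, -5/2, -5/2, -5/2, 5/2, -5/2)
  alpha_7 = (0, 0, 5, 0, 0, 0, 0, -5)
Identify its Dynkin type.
Compute the Cartan integers a_ij = 2(alpha_i, alpha_j)/(alpha_j, alpha_j); the resulting 7x7 Cartan matrix is
[[2, 0, 0, -1, 0, -1, 0], [0, 2, 0, -1, 0, 0, 0], [0, 0, 2, 0, 0, 0, -1], [-1, -1, 0, 2, -1, 0, 0], [0, 0, 0, -1, 2, 0, -1], [-1, 0, 0, 0, 0, 2, 0], [0, 0, -1, 0, -1, 0, 2]].
All simple roots have the same length, so the diagram is simply laced. The associated Dynkin diagram is a chain of 6 nodes with one extra node attached to the third node from one end (E_7), so the type is E_7.

type E_7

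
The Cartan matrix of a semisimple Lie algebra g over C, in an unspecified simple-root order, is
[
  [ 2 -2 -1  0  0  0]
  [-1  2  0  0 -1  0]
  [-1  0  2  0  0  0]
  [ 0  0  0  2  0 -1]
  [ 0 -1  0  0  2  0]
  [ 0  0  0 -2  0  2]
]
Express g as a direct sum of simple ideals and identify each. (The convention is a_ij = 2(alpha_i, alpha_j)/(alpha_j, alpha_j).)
The diagram associated to this matrix has two connected components: the simple roots {alpha_4, alpha_6} form a chain of 2 nodes with a double edge at one end; the terminal node there is the unique short simple root (B_2), and {alpha_1, alpha_2, alpha_3, alpha_5} form a chain of 4 nodes with a double edge between the middle two (F_4). A semisimple Lie algebra decomposes uniquely as the direct sum of simple ideals, one per connected component of its Dynkin diagram, so g ≅ B_2 ⊕ F_4 (dimension 10 + 52 = 62).

B_2 (so(5)) ⊕ F_4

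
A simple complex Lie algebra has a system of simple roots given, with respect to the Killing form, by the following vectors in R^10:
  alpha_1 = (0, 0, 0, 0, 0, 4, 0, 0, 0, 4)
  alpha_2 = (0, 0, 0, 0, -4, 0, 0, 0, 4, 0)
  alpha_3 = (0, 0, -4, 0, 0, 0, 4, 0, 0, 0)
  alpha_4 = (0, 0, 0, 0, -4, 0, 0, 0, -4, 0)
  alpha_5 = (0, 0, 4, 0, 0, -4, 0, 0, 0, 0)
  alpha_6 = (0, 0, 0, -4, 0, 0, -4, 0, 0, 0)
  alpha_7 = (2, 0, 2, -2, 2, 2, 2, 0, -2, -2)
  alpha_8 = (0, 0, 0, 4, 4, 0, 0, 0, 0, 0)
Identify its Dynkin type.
E_8

Compute the Cartan integers a_ij = 2(alpha_i, alpha_j)/(alpha_j, alpha_j); the resulting 8x8 Cartan matrix is
[[2, 0, 0, 0, -1, 0, 0, 0], [0, 2, 0, 0, 0, 0, -1, -1], [0, 0, 2, 0, -1, -1, 0, 0], [0, 0, 0, 2, 0, 0, 0, -1], [-1, 0, -1, 0, 2, 0, 0, 0], [0, 0, -1, 0, 0, 2, 0, -1], [0, -1, 0, 0, 0, 0, 2, 0], [0, -1, 0, -1, 0, -1, 0, 2]].
All simple roots have the same length, so the diagram is simply laced. The associated Dynkin diagram is a chain of 7 nodes with one extra node attached to the third node from one end (E_8), so the type is E_8.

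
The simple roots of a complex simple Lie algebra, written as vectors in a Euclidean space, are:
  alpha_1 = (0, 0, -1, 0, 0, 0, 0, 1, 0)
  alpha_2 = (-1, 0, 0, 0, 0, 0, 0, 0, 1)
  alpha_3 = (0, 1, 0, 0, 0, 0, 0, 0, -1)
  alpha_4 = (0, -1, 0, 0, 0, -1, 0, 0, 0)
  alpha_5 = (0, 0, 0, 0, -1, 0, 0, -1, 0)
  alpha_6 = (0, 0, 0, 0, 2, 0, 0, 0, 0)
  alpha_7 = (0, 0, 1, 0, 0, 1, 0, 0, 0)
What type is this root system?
C_7 (sp(14))

Compute the Cartan integers a_ij = 2(alpha_i, alpha_j)/(alpha_j, alpha_j); the resulting 7x7 Cartan matrix is
[[2, 0, 0, 0, -1, 0, -1], [0, 2, -1, 0, 0, 0, 0], [0, -1, 2, -1, 0, 0, 0], [0, 0, -1, 2, 0, 0, -1], [-1, 0, 0, 0, 2, -1, 0], [0, 0, 0, 0, -2, 2, 0], [-1, 0, 0, -1, 0, 0, 2]].
The roots have two lengths (squared-length ratio 2:1); the short ones are alpha_{1,2,3,4,5,7}. The associated Dynkin diagram is a chain of 7 nodes with a double edge at one end; the terminal node there is the unique long simple root (C_7), so the type is C_7 (the algebra sp(14)).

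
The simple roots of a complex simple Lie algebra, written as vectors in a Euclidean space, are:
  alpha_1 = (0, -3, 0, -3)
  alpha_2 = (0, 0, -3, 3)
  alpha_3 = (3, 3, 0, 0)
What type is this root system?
type A_3

Compute the Cartan integers a_ij = 2(alpha_i, alpha_j)/(alpha_j, alpha_j); the resulting 3x3 Cartan matrix is
[[2, -1, -1], [-1, 2, 0], [-1, 0, 2]].
All simple roots have the same length, so the diagram is simply laced. The associated Dynkin diagram is a chain of 3 nodes with single edges (A_3), so the type is A_3 (the algebra sl(4)).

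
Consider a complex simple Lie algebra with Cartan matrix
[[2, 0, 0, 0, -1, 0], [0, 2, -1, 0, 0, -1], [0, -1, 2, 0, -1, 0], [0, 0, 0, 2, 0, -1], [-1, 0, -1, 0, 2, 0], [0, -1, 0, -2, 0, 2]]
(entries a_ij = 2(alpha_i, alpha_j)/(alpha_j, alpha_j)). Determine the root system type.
The matrix has rank 6 with 2's on the diagonal. Reading the off-diagonal entries as Dynkin edges (a single edge where a_ij = a_ji = -1; a double or triple edge where a_ij * a_ji = 2 or 3), the diagram is a chain of 6 nodes with a double edge at one end; the terminal node there is the unique short simple root (B_6). One simple-root ordering that puts it in standard form is (alpha_1, alpha_5, alpha_3, alpha_2, alpha_6, alpha_4). So the algebra is type B_6, i.e. so(13).

B6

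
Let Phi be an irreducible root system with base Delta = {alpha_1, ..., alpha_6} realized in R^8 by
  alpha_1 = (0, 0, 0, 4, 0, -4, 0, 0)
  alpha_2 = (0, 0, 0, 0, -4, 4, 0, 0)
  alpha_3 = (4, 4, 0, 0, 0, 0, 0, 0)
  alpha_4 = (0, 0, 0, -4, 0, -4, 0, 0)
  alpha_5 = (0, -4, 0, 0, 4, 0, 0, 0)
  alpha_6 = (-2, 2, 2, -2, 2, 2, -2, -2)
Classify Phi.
E6

Compute the Cartan integers a_ij = 2(alpha_i, alpha_j)/(alpha_j, alpha_j); the resulting 6x6 Cartan matrix is
[[2, -1, 0, 0, 0, -1], [-1, 2, 0, -1, -1, 0], [0, 0, 2, 0, -1, 0], [0, -1, 0, 2, 0, 0], [0, -1, -1, 0, 2, 0], [-1, 0, 0, 0, 0, 2]].
All simple roots have the same length, so the diagram is simply laced. The associated Dynkin diagram is a chain of 5 nodes with one extra node attached to the third node from one end (E_6), so the type is E_6.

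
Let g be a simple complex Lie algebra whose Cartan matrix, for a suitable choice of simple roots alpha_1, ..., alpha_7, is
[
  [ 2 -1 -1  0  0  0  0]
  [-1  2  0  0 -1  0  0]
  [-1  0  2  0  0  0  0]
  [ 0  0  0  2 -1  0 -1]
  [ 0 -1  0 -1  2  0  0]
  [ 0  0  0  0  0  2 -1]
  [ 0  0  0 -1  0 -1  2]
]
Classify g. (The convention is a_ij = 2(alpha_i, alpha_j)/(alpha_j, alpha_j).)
A_7

The matrix has rank 7 with 2's on the diagonal. Reading the off-diagonal entries as Dynkin edges (a single edge where a_ij = a_ji = -1; a double or triple edge where a_ij * a_ji = 2 or 3), the diagram is a chain of 7 nodes with single edges (A_7). One simple-root ordering that puts it in standard form is (alpha_3, alpha_1, alpha_2, alpha_5, alpha_4, alpha_7, alpha_6). So the algebra is type A_7, i.e. sl(8).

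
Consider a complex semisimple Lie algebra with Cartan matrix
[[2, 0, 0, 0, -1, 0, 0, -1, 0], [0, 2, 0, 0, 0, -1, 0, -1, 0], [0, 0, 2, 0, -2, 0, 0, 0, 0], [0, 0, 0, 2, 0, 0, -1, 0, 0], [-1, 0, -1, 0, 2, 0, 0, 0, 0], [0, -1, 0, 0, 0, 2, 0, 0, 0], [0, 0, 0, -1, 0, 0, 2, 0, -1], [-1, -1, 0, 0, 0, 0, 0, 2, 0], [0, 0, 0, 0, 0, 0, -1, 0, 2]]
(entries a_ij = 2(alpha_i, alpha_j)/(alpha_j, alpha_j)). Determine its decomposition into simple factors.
The diagram associated to this matrix has two connected components: the simple roots {alpha_4, alpha_7, alpha_9} form a chain of 3 nodes with single edges (A_3), and {alpha_1, alpha_2, alpha_3, alpha_5, alpha_6, alpha_8} form a chain of 6 nodes with a double edge at one end; the terminal node there is the unique long simple root (C_6). A semisimple Lie algebra decomposes uniquely as the direct sum of simple ideals, one per connected component of its Dynkin diagram, so g ≅ A_3 ⊕ C_6 (dimension 15 + 78 = 93).

type A_3 + type C_6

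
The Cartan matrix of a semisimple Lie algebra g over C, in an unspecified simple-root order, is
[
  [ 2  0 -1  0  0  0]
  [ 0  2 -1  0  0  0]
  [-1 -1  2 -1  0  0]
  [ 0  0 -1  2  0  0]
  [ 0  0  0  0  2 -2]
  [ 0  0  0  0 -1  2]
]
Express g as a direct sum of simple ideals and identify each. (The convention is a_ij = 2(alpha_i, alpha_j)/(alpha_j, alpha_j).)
B2 ⊕ D4

The diagram associated to this matrix has two connected components: the simple roots {alpha_5, alpha_6} form a chain of 2 nodes with a double edge at one end; the terminal node there is the unique short simple root (B_2), and {alpha_1, alpha_2, alpha_3, alpha_4} form a chain of 2 nodes with a fork of two nodes at one end (D_4). A semisimple Lie algebra decomposes uniquely as the direct sum of simple ideals, one per connected component of its Dynkin diagram, so g ≅ B_2 ⊕ D_4 (dimension 10 + 28 = 38).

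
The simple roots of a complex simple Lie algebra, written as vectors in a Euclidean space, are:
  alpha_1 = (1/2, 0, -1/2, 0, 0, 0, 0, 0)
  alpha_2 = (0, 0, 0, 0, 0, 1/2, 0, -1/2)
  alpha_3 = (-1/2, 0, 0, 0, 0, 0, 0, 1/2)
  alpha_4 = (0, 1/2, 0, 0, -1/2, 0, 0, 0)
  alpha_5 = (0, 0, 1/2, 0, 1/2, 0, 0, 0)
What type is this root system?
type A_5

Compute the Cartan integers a_ij = 2(alpha_i, alpha_j)/(alpha_j, alpha_j); the resulting 5x5 Cartan matrix is
[[2, 0, -1, 0, -1], [0, 2, -1, 0, 0], [-1, -1, 2, 0, 0], [0, 0, 0, 2, -1], [-1, 0, 0, -1, 2]].
All simple roots have the same length, so the diagram is simply laced. The associated Dynkin diagram is a chain of 5 nodes with single edges (A_5), so the type is A_5 (the algebra sl(6)).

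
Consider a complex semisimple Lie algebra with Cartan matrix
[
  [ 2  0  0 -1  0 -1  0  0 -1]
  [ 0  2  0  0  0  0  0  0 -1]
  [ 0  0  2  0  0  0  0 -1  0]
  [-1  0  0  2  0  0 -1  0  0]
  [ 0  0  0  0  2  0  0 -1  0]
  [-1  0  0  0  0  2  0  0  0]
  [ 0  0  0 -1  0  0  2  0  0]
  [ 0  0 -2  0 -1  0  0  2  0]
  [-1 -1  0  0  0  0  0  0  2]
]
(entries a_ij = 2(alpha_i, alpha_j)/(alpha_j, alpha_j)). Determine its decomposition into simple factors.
type B_3 + type E_6

The diagram associated to this matrix has two connected components: the simple roots {alpha_3, alpha_5, alpha_8} form a chain of 3 nodes with a double edge at one end; the terminal node there is the unique short simple root (B_3), and {alpha_1, alpha_2, alpha_4, alpha_6, alpha_7, alpha_9} form a chain of 5 nodes with one extra node attached to the third node from one end (E_6). A semisimple Lie algebra decomposes uniquely as the direct sum of simple ideals, one per connected component of its Dynkin diagram, so g ≅ B_3 ⊕ E_6 (dimension 21 + 78 = 99).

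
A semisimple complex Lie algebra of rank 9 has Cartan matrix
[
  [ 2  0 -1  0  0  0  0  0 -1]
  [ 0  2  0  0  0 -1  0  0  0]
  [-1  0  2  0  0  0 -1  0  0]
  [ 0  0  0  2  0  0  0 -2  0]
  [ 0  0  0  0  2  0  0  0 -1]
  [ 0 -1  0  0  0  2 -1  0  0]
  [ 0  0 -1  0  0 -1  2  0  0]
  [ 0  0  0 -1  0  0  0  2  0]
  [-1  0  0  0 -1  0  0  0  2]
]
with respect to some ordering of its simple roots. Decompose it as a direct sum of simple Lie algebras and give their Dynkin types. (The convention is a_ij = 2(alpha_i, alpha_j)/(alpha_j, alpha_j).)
The diagram associated to this matrix has two connected components: the simple roots {alpha_1, alpha_2, alpha_3, alpha_5, alpha_6, alpha_7, alpha_9} form a chain of 7 nodes with single edges (A_7), and {alpha_4, alpha_8} form a chain of 2 nodes with a double edge at one end; the terminal node there is the unique short simple root (B_2). A semisimple Lie algebra decomposes uniquely as the direct sum of simple ideals, one per connected component of its Dynkin diagram, so g ≅ A_7 ⊕ B_2 (dimension 63 + 10 = 73).

A_7 ⊕ B_2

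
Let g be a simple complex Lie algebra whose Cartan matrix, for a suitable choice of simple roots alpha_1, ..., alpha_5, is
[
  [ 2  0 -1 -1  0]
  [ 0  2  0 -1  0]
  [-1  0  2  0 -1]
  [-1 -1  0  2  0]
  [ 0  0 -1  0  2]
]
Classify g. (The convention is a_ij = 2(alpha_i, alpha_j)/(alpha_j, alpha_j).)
A_5 (sl(6))

The matrix has rank 5 with 2's on the diagonal. Reading the off-diagonal entries as Dynkin edges (a single edge where a_ij = a_ji = -1; a double or triple edge where a_ij * a_ji = 2 or 3), the diagram is a chain of 5 nodes with single edges (A_5). One simple-root ordering that puts it in standard form is (alpha_2, alpha_4, alpha_1, alpha_3, alpha_5). So the algebra is type A_5, i.e. sl(6).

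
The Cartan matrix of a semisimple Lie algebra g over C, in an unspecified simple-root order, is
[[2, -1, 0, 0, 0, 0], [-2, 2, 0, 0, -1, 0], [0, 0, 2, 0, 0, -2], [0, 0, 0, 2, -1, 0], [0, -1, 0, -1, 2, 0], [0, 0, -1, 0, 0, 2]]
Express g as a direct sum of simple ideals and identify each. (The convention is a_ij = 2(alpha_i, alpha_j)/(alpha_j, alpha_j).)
B_2 (so(5)) + B_4 (so(9))

The diagram associated to this matrix has two connected components: the simple roots {alpha_3, alpha_6} form a chain of 2 nodes with a double edge at one end; the terminal node there is the unique short simple root (B_2), and {alpha_1, alpha_2, alpha_4, alpha_5} form a chain of 4 nodes with a double edge at one end; the terminal node there is the unique short simple root (B_4). A semisimple Lie algebra decomposes uniquely as the direct sum of simple ideals, one per connected component of its Dynkin diagram, so g ≅ B_2 ⊕ B_4 (dimension 10 + 36 = 46).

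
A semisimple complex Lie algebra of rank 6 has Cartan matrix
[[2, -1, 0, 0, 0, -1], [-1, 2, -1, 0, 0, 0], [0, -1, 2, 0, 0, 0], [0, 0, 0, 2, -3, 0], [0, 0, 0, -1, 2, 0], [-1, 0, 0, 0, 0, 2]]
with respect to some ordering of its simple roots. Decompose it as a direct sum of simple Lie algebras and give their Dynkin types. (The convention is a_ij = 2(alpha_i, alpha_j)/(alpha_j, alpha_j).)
The diagram associated to this matrix has two connected components: the simple roots {alpha_1, alpha_2, alpha_3, alpha_6} form a chain of 4 nodes with single edges (A_4), and {alpha_4, alpha_5} form two nodes joined by a triple edge (G_2). A semisimple Lie algebra decomposes uniquely as the direct sum of simple ideals, one per connected component of its Dynkin diagram, so g ≅ A_4 ⊕ G_2 (dimension 24 + 14 = 38).

A_4 + G_2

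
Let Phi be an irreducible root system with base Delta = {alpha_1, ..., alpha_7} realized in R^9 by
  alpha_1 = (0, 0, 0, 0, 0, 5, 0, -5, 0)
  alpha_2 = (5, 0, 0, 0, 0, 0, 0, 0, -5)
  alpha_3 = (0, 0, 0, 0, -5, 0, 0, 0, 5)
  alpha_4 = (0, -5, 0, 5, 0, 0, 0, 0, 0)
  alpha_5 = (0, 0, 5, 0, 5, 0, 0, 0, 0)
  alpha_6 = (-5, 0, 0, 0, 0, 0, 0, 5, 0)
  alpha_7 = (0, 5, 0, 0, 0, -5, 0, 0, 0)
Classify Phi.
type A_7

Compute the Cartan integers a_ij = 2(alpha_i, alpha_j)/(alpha_j, alpha_j); the resulting 7x7 Cartan matrix is
[[2, 0, 0, 0, 0, -1, -1], [0, 2, -1, 0, 0, -1, 0], [0, -1, 2, 0, -1, 0, 0], [0, 0, 0, 2, 0, 0, -1], [0, 0, -1, 0, 2, 0, 0], [-1, -1, 0, 0, 0, 2, 0], [-1, 0, 0, -1, 0, 0, 2]].
All simple roots have the same length, so the diagram is simply laced. The associated Dynkin diagram is a chain of 7 nodes with single edges (A_7), so the type is A_7 (the algebra sl(8)).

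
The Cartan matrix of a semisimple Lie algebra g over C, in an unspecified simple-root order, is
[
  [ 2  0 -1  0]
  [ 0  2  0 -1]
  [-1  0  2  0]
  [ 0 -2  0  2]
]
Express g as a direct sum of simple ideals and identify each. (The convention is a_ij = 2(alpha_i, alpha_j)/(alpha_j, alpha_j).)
A_2 (sl(3)) ⊕ B_2 (so(5))

The diagram associated to this matrix has two connected components: the simple roots {alpha_1, alpha_3} form a chain of 2 nodes with single edges (A_2), and {alpha_2, alpha_4} form a chain of 2 nodes with a double edge at one end; the terminal node there is the unique short simple root (B_2). A semisimple Lie algebra decomposes uniquely as the direct sum of simple ideals, one per connected component of its Dynkin diagram, so g ≅ A_2 ⊕ B_2 (dimension 8 + 10 = 18).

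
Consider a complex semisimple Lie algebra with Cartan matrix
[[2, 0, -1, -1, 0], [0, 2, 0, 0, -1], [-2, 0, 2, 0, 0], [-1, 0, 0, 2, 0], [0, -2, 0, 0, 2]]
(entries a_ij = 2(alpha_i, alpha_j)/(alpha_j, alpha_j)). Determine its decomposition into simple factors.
The diagram associated to this matrix has two connected components: the simple roots {alpha_2, alpha_5} form a chain of 2 nodes with a double edge at one end; the terminal node there is the unique short simple root (B_2), and {alpha_1, alpha_3, alpha_4} form a chain of 3 nodes with a double edge at one end; the terminal node there is the unique long simple root (C_3). A semisimple Lie algebra decomposes uniquely as the direct sum of simple ideals, one per connected component of its Dynkin diagram, so g ≅ B_2 ⊕ C_3 (dimension 10 + 21 = 31).

B_2 (so(5)) + C_3 (sp(6))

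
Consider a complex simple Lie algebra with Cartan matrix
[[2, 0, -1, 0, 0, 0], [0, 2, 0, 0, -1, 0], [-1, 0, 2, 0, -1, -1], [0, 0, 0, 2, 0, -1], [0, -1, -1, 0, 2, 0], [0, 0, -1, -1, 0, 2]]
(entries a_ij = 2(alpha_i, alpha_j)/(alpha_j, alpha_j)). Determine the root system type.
E_6

The matrix has rank 6 with 2's on the diagonal. Reading the off-diagonal entries as Dynkin edges (a single edge where a_ij = a_ji = -1; a double or triple edge where a_ij * a_ji = 2 or 3), the diagram is a chain of 5 nodes with one extra node attached to the third node from one end (E_6). One simple-root ordering that puts it in standard form is (alpha_2, alpha_1, alpha_5, alpha_3, alpha_6, alpha_4). So the algebra is type E_6.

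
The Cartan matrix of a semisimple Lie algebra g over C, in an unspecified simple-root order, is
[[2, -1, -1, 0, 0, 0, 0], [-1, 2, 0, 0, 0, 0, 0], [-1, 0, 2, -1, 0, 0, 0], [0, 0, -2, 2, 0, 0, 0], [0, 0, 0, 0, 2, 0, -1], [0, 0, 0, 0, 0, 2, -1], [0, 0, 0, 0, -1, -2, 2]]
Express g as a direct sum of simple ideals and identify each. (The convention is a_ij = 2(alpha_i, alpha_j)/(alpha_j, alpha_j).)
B_3 + C_4

The diagram associated to this matrix has two connected components: the simple roots {alpha_5, alpha_6, alpha_7} form a chain of 3 nodes with a double edge at one end; the terminal node there is the unique short simple root (B_3), and {alpha_1, alpha_2, alpha_3, alpha_4} form a chain of 4 nodes with a double edge at one end; the terminal node there is the unique long simple root (C_4). A semisimple Lie algebra decomposes uniquely as the direct sum of simple ideals, one per connected component of its Dynkin diagram, so g ≅ B_3 ⊕ C_4 (dimension 21 + 36 = 57).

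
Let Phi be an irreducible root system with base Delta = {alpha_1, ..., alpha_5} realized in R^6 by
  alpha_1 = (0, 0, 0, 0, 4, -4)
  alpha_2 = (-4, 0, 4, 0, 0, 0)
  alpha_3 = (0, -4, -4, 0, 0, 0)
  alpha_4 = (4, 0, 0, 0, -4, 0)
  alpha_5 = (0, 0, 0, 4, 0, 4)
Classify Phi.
A_5

Compute the Cartan integers a_ij = 2(alpha_i, alpha_j)/(alpha_j, alpha_j); the resulting 5x5 Cartan matrix is
[[2, 0, 0, -1, -1], [0, 2, -1, -1, 0], [0, -1, 2, 0, 0], [-1, -1, 0, 2, 0], [-1, 0, 0, 0, 2]].
All simple roots have the same length, so the diagram is simply laced. The associated Dynkin diagram is a chain of 5 nodes with single edges (A_5), so the type is A_5 (the algebra sl(6)).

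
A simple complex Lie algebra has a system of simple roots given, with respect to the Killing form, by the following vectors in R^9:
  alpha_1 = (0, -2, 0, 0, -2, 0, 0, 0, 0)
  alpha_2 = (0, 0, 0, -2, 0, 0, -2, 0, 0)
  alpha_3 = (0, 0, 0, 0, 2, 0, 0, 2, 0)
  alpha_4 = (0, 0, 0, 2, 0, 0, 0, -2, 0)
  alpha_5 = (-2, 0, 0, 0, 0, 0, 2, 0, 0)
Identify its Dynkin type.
Compute the Cartan integers a_ij = 2(alpha_i, alpha_j)/(alpha_j, alpha_j); the resulting 5x5 Cartan matrix is
[[2, 0, -1, 0, 0], [0, 2, 0, -1, -1], [-1, 0, 2, -1, 0], [0, -1, -1, 2, 0], [0, -1, 0, 0, 2]].
All simple roots have the same length, so the diagram is simply laced. The associated Dynkin diagram is a chain of 5 nodes with single edges (A_5), so the type is A_5 (the algebra sl(6)).

A5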